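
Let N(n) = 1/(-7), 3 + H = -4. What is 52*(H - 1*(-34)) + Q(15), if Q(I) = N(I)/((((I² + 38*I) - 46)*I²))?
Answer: 1656263699/1179675 ≈ 1404.0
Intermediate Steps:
H = -7 (H = -3 - 4 = -7)
N(n) = -⅐ (N(n) = 1*(-⅐) = -⅐)
Q(I) = -1/(7*I²*(-46 + I² + 38*I)) (Q(I) = -1/(I²*((I² + 38*I) - 46))/7 = -1/(I²*(-46 + I² + 38*I))/7 = -1/(7*I²*(-46 + I² + 38*I)))
52*(H - 1*(-34)) + Q(15) = 52*(-7 - 1*(-34)) - ⅐/(15²*(-46 + 15² + 38*15)) = 52*(-7 + 34) - ⅐*1/225/(-46 + 225 + 570) = 52*27 - ⅐*1/225/749 = 1404 - ⅐*1/225*1/749 = 1404 - 1/1179675 = 1656263699/1179675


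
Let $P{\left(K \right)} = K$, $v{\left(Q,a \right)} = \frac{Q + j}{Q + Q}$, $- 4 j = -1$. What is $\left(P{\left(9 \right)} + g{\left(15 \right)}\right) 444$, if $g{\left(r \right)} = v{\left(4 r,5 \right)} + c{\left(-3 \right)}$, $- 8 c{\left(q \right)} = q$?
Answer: $\frac{175417}{40} \approx 4385.4$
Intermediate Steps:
$c{\left(q \right)} = - \frac{q}{8}$
$j = \frac{1}{4}$ ($j = \left(- \frac{1}{4}\right) \left(-1\right) = \frac{1}{4} \approx 0.25$)
$v{\left(Q,a \right)} = \frac{\frac{1}{4} + Q}{2 Q}$ ($v{\left(Q,a \right)} = \frac{Q + \frac{1}{4}}{Q + Q} = \frac{\frac{1}{4} + Q}{2 Q}$)
$g{\left(r \right)} = \frac{3}{8} + \frac{1 + 16 r}{32 r}$ ($g{\left(r \right)} = \frac{1 + 4 \cdot 4 r}{8 \cdot 4 r} - - \frac{3}{8} = \frac{\frac{1}{4 r} \left(1 + 16 r\right)}{8} + \frac{3}{8} = \frac{1 + 16 r}{32 r} + \frac{3}{8} = \frac{3}{8} + \frac{1 + 16 r}{32 r}$)
$\left(P{\left(9 \right)} + g{\left(15 \right)}\right) 444 = \left(9 + \frac{1 + 28 \cdot 15}{32 \cdot 15}\right) 444 = \left(9 + \frac{1}{32} \cdot \frac{1}{15} \left(1 + 420\right)\right) 444 = \left(9 + \frac{1}{32} \cdot \frac{1}{15} \cdot 421\right) 444 = \left(9 + \frac{421}{480}\right) 444 = \frac{4741}{480} \cdot 444 = \frac{175417}{40}$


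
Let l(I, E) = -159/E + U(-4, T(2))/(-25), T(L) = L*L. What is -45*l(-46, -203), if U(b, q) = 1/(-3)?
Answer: -36384/1015 ≈ -35.846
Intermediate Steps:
T(L) = L²
U(b, q) = -⅓
l(I, E) = 1/75 - 159/E (l(I, E) = -159/E - ⅓/(-25) = -159/E - ⅓*(-1/25) = -159/E + 1/75 = 1/75 - 159/E)
-45*l(-46, -203) = -3*(-11925 - 203)/(5*(-203)) = -3*(-1)*(-12128)/(5*203) = -45*12128/15225 = -36384/1015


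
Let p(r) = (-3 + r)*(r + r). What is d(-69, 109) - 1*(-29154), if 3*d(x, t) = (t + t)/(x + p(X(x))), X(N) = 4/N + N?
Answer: 1371831641220/47054651 ≈ 29154.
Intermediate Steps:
X(N) = N + 4/N (X(N) = 4/N + N = N + 4/N)
p(r) = 2*r*(-3 + r) (p(r) = (-3 + r)*(2*r) = 2*r*(-3 + r))
d(x, t) = 2*t/(3*(x + 2*(x + 4/x)*(-3 + x + 4/x))) (d(x, t) = ((t + t)/(x + 2*(x + 4/x)*(-3 + (x + 4/x))))/3 = ((2*t)/(x + 2*(x + 4/x)*(-3 + x + 4/x)))/3 = (2*t/(x + 2*(x + 4/x)*(-3 + x + 4/x)))/3 = 2*t/(3*(x + 2*(x + 4/x)*(-3 + x + 4/x))))
d(-69, 109) - 1*(-29154) = (⅔)*109*(-69)²/((-69)³ + 2*(4 + (-69)²)*(4 - 69*(-3 - 69))) - 1*(-29154) = (⅔)*109*4761/(-328509 + 2*(4 + 4761)*(4 - 69*(-72))) + 29154 = (⅔)*109*4761/(-328509 + 2*4765*(4 + 4968)) + 29154 = (⅔)*109*4761/(-328509 + 2*4765*4972) + 29154 = (⅔)*109*4761/(-328509 + 47383160) + 29154 = (⅔)*109*4761/47054651 + 29154 = (⅔)*109*4761*(1/47054651) + 29154 = 345966/47054651 + 29154 = 1371831641220/47054651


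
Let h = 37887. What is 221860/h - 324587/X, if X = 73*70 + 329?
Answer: -1232325681/22896377 ≈ -53.822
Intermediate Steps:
X = 5439 (X = 5110 + 329 = 5439)
221860/h - 324587/X = 221860/37887 - 324587/5439 = -1232325681/22896377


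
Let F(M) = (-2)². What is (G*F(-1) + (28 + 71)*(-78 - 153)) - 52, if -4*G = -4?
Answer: -22917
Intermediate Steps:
F(M) = 4
G = 1 (G = -¼*(-4) = 1)
(G*F(-1) + (28 + 71)*(-78 - 153)) - 52 = (1*4 + (28 + 71)*(-78 - 153)) - 52 = (4 + 99*(-231)) - 52 = (4 - 22869) - 52 = -22865 - 52 = -22917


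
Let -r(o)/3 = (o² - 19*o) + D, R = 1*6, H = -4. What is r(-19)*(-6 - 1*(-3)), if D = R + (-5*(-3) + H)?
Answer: 6651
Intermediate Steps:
R = 6
D = 17 (D = 6 + (-5*(-3) - 4) = 6 + (15 - 4) = 6 + 11 = 17)
r(o) = -51 - 3*o² + 57*o (r(o) = -3*((o² - 19*o) + 17) = -3*(17 + o² - 19*o) = -51 - 3*o² + 57*o)
r(-19)*(-6 - 1*(-3)) = (-51 - 3*(-19)² + 57*(-19))*(-6 - 1*(-3)) = (-51 - 3*361 - 1083)*(-6 + 3) = (-51 - 1083 - 1083)*(-3) = -2217*(-3) = 6651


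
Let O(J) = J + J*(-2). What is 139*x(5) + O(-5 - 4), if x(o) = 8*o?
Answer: 5569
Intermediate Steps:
O(J) = -J (O(J) = J - 2*J = -J)
139*x(5) + O(-5 - 4) = 139*(8*5) - (-5 - 4) = 139*40 - 1*(-9) = 5560 + 9 = 5569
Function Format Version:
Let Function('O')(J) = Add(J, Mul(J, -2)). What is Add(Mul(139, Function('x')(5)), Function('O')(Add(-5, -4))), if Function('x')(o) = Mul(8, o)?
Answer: 5569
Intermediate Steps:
Function('O')(J) = Mul(-1, J) (Function('O')(J) = Add(J, Mul(-2, J)) = Mul(-1, J))
Add(Mul(139, Function('x')(5)), Function('O')(Add(-5, -4))) = Add(Mul(139, Mul(8, 5)), Mul(-1, Add(-5, -4))) = Add(Mul(139, 40), Mul(-1, -9)) = Add(5560, 9) = 5569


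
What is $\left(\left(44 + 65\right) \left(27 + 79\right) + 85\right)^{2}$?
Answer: $135466321$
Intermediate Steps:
$\left(\left(44 + 65\right) \left(27 + 79\right) + 85\right)^{2} = \left(109 \cdot 106 + 85\right)^{2} = \left(11554 + 85\right)^{2} = 11639^{2} = 135466321$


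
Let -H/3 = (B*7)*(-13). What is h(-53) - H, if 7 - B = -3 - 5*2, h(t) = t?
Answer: -5513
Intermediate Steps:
B = 20 (B = 7 - (-3 - 5*2) = 7 - (-3 - 10) = 7 - 1*(-13) = 7 + 13 = 20)
H = 5460 (H = -3*20*7*(-13) = -420*(-13) = -3*(-1820) = 5460)
h(-53) - H = -53 - 1*5460 = -53 - 5460 = -5513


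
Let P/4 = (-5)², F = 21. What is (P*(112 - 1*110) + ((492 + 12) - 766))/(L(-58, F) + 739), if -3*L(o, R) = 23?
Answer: -93/1097 ≈ -0.084777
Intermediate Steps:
L(o, R) = -23/3 (L(o, R) = -⅓*23 = -23/3)
P = 100 (P = 4*(-5)² = 4*25 = 100)
(P*(112 - 1*110) + ((492 + 12) - 766))/(L(-58, F) + 739) = (100*(112 - 1*110) + ((492 + 12) - 766))/(-23/3 + 739) = (100*(112 - 110) + (504 - 766))/(2194/3) = (100*2 - 262)*(3/2194) = (200 - 262)*(3/2194) = -62*3/2194 = -93/1097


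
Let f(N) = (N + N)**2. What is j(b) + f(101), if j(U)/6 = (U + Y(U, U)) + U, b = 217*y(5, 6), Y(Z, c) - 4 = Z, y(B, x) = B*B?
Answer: 138478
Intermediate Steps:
y(B, x) = B**2
f(N) = 4*N**2 (f(N) = (2*N)**2 = 4*N**2)
Y(Z, c) = 4 + Z
b = 5425 (b = 217*5**2 = 217*25 = 5425)
j(U) = 24 + 18*U (j(U) = 6*((U + (4 + U)) + U) = 6*((4 + 2*U) + U) = 6*(4 + 3*U) = 24 + 18*U)
j(b) + f(101) = (24 + 18*5425) + 4*101**2 = (24 + 97650) + 4*10201 = 97674 + 40804 = 138478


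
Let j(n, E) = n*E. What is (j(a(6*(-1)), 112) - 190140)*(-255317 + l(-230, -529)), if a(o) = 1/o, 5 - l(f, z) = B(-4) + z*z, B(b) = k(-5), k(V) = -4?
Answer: 101763220308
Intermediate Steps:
B(b) = -4
l(f, z) = 9 - z**2 (l(f, z) = 5 - (-4 + z*z) = 5 - (-4 + z**2) = 5 + (4 - z**2) = 9 - z**2)
j(n, E) = E*n
(j(a(6*(-1)), 112) - 190140)*(-255317 + l(-230, -529)) = (112/((6*(-1))) - 190140)*(-255317 + (9 - 1*(-529)**2)) = (112/(-6) - 190140)*(-255317 + (9 - 1*279841)) = (112*(-1/6) - 190140)*(-255317 + (9 - 279841)) = (-56/3 - 190140)*(-255317 - 279832) = -570476/3*(-535149) = 101763220308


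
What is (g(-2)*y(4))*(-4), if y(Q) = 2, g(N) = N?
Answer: 16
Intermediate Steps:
(g(-2)*y(4))*(-4) = -2*2*(-4) = -4*(-4) = 16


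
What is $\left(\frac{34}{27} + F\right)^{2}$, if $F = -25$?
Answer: $\frac{410881}{729} \approx 563.62$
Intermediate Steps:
$\left(\frac{34}{27} + F\right)^{2} = \left(\frac{34}{27} - 25\right)^{2} = \left(- \frac{641}{27}\right)^{2} = \frac{410881}{729}$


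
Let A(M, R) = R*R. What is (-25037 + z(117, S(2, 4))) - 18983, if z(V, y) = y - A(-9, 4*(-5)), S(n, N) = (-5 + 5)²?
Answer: -44420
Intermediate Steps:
A(M, R) = R²
S(n, N) = 0 (S(n, N) = 0² = 0)
z(V, y) = -400 + y (z(V, y) = y - (4*(-5))² = y - 1*(-20)² = y - 1*400 = y - 400 = -400 + y)
(-25037 + z(117, S(2, 4))) - 18983 = (-25037 + (-400 + 0)) - 18983 = (-25037 - 400) - 18983 = -25437 - 18983 = -44420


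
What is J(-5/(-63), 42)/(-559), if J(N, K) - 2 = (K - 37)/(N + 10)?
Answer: -317/70993 ≈ -0.0044652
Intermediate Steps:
J(N, K) = 2 + (-37 + K)/(10 + N) (J(N, K) = 2 + (K - 37)/(N + 10) = 2 + (-37 + K)/(10 + N))
J(-5/(-63), 42)/(-559) = ((-17 + 42 + 2*(-5/(-63)))/(10 - 5/(-63)))/(-559) = ((-17 + 42 + 2*(-5*(-1/63)))/(10 - 5*(-1/63)))*(-1/559) = ((-17 + 42 + 2*(5/63))/(10 + 5/63))*(-1/559) = ((-17 + 42 + 10/63)/(635/63))*(-1/559) = ((63/635)*(1585/63))*(-1/559) = (317/127)*(-1/559) = -317/70993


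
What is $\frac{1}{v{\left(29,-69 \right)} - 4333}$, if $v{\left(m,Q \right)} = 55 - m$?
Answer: $- \frac{1}{4307} \approx -0.00023218$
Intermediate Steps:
$\frac{1}{v{\left(29,-69 \right)} - 4333} = \frac{1}{\left(55 - 29\right) - 4333} = \frac{1}{26 - 4333} = \frac{1}{-4307} = - \frac{1}{4307}$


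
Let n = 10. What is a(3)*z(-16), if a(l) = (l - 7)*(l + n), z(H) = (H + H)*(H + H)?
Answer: -53248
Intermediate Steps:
z(H) = 4*H**2 (z(H) = (2*H)*(2*H) = 4*H**2)
a(l) = (-7 + l)*(10 + l) (a(l) = (l - 7)*(l + 10) = (-7 + l)*(10 + l))
a(3)*z(-16) = (-70 + 3**2 + 3*3)*(4*(-16)**2) = (-70 + 9 + 9)*(4*256) = -52*1024 = -53248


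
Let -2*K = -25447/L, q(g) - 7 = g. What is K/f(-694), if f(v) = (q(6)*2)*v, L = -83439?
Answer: 25447/3011146632 ≈ 8.4509e-6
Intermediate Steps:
q(g) = 7 + g
f(v) = 26*v (f(v) = ((7 + 6)*2)*v = (13*2)*v = 26*v)
K = -25447/166878 (K = -(-25447)/(2*(-83439)) = -(-25447)*(-1)/(2*83439) = -½*25447/83439 = -25447/166878 ≈ -0.15249)
K/f(-694) = -25447/(166878*(26*(-694))) = -25447/166878/(-18044) = -25447/166878*(-1/18044) = 25447/3011146632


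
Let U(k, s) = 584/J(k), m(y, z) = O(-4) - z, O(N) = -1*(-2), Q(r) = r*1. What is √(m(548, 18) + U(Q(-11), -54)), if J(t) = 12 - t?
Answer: 6*√138/23 ≈ 3.0645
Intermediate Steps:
Q(r) = r
O(N) = 2
m(y, z) = 2 - z
U(k, s) = 584/(12 - k)
√(m(548, 18) + U(Q(-11), -54)) = √((2 - 1*18) - 584/(-12 - 11)) = √((2 - 18) - 584/(-23)) = √(-16 - 584*(-1/23)) = √(-16 + 584/23) = √(216/23) = 6*√138/23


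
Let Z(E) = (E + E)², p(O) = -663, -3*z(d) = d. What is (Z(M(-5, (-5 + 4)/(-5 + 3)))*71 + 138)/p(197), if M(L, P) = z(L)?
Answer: -8342/5967 ≈ -1.3980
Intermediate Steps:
z(d) = -d/3
M(L, P) = -L/3
Z(E) = 4*E² (Z(E) = (2*E)² = 4*E²)
(Z(M(-5, (-5 + 4)/(-5 + 3)))*71 + 138)/p(197) = ((4*(-⅓*(-5))²)*71 + 138)/(-663) = ((4*(5/3)²)*71 + 138)*(-1/663) = ((4*(25/9))*71 + 138)*(-1/663) = ((100/9)*71 + 138)*(-1/663) = (7100/9 + 138)*(-1/663) = (8342/9)*(-1/663) = -8342/5967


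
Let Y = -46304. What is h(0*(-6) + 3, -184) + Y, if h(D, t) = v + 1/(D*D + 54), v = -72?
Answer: -2921687/63 ≈ -46376.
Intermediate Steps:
h(D, t) = -72 + 1/(54 + D**2) (h(D, t) = -72 + 1/(D*D + 54) = -72 + 1/(D**2 + 54) = -72 + 1/(54 + D**2))
h(0*(-6) + 3, -184) + Y = (-3887 - 72*(0*(-6) + 3)**2)/(54 + (0*(-6) + 3)**2) - 46304 = (-3887 - 72*(0 + 3)**2)/(54 + (0 + 3)**2) - 46304 = (-3887 - 72*3**2)/(54 + 3**2) - 46304 = (-3887 - 72*9)/(54 + 9) - 46304 = (-3887 - 648)/63 - 46304 = (1/63)*(-4535) - 46304 = -4535/63 - 46304 = -2921687/63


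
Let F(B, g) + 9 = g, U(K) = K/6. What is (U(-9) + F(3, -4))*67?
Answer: -1943/2 ≈ -971.50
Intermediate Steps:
U(K) = K/6 (U(K) = K*(⅙) = K/6)
F(B, g) = -9 + g
(U(-9) + F(3, -4))*67 = ((⅙)*(-9) + (-9 - 4))*67 = (-3/2 - 13)*67 = -29/2*67 = -1943/2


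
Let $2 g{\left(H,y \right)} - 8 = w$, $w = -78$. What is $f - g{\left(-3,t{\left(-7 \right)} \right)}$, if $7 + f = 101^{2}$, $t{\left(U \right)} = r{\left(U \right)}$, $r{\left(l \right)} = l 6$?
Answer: $10229$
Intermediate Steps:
$r{\left(l \right)} = 6 l$
$t{\left(U \right)} = 6 U$
$g{\left(H,y \right)} = -35$ ($g{\left(H,y \right)} = 4 + \frac{1}{2} \left(-78\right) = 4 - 39 = -35$)
$f = 10194$ ($f = -7 + 101^{2} = -7 + 10201 = 10194$)
$f - g{\left(-3,t{\left(-7 \right)} \right)} = 10194 - -35 = 10194 + 35 = 10229$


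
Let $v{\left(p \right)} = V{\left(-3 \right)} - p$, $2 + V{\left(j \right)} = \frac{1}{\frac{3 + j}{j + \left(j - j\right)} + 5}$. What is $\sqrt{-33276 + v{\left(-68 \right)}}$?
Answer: $\frac{i \sqrt{830245}}{5} \approx 182.24 i$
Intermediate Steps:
$V{\left(j \right)} = -2 + \frac{1}{5 + \frac{3 + j}{j}}$ ($V{\left(j \right)} = -2 + \frac{1}{\frac{3 + j}{j + \left(j - j\right)} + 5} = -2 + \frac{1}{\frac{3 + j}{j + 0} + 5} = -2 + \frac{1}{\frac{3 + j}{j} + 5} = -2 + \frac{1}{5 + \frac{3 + j}{j}}$)
$v{\left(p \right)} = - \frac{9}{5} - p$ ($v{\left(p \right)} = \frac{-6 - -33}{3 \left(1 + 2 \left(-3\right)\right)} - p = \frac{-6 + 33}{3 \left(1 - 6\right)} - p = \frac{1}{3} \frac{1}{-5} \cdot 27 - p = \frac{1}{3} \left(- \frac{1}{5}\right) 27 - p = - \frac{9}{5} - p$)
$\sqrt{-33276 + v{\left(-68 \right)}} = \sqrt{-33276 - - \frac{331}{5}} = \sqrt{-33276 + \left(- \frac{9}{5} + 68\right)} = \sqrt{-33276 + \frac{331}{5}} = \sqrt{- \frac{166049}{5}} = \frac{i \sqrt{830245}}{5}$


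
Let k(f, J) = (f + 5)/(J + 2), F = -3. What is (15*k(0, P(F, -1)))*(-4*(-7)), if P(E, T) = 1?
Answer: 700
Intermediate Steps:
k(f, J) = (5 + f)/(2 + J)
(15*k(0, P(F, -1)))*(-4*(-7)) = (15*((5 + 0)/(2 + 1)))*(-4*(-7)) = (15*(5/3))*28 = 25*28 = 700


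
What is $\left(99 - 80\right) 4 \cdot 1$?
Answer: $76$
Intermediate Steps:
$\left(99 - 80\right) 4 \cdot 1 = 19 \cdot 4 = 76$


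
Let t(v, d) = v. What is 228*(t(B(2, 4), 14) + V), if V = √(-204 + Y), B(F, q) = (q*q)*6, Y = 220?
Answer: 22800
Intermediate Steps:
B(F, q) = 6*q² (B(F, q) = q²*6 = 6*q²)
V = 4 (V = √(-204 + 220) = √16 = 4)
228*(t(B(2, 4), 14) + V) = 228*(6*4² + 4) = 228*(6*16 + 4) = 228*(96 + 4) = 228*100 = 22800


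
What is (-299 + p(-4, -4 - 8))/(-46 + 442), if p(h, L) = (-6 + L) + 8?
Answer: -103/132 ≈ -0.78030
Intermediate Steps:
p(h, L) = 2 + L
(-299 + p(-4, -4 - 8))/(-46 + 442) = (-299 + (2 + (-4 - 8)))/(-46 + 442) = (-299 + (2 - 12))/396 = (-299 - 10)*(1/396) = -309*1/396 = -103/132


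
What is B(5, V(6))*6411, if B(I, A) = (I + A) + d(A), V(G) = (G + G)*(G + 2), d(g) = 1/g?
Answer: 20722489/32 ≈ 6.4758e+5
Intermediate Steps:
V(G) = 2*G*(2 + G) (V(G) = (2*G)*(2 + G) = 2*G*(2 + G))
B(I, A) = A + I + 1/A (B(I, A) = (I + A) + 1/A = (A + I) + 1/A = A + I + 1/A)
B(5, V(6))*6411 = (2*6*(2 + 6) + 5 + 1/(2*6*(2 + 6)))*6411 = (2*6*8 + 5 + 1/(2*6*8))*6411 = (96 + 5 + 1/96)*6411 = (9697/96)*6411 = 20722489/32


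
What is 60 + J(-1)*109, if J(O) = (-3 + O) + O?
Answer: -485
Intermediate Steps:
J(O) = -3 + 2*O
60 + J(-1)*109 = 60 + (-3 + 2*(-1))*109 = 60 + (-3 - 2)*109 = 60 - 5*109 = 60 - 545 = -485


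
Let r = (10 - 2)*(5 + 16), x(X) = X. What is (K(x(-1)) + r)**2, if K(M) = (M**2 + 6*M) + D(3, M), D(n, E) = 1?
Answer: 26896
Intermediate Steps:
r = 168 (r = 8*21 = 168)
K(M) = 1 + M**2 + 6*M (K(M) = (M**2 + 6*M) + 1 = 1 + M**2 + 6*M)
(K(x(-1)) + r)**2 = ((1 + (-1)**2 + 6*(-1)) + 168)**2 = ((1 + 1 - 6) + 168)**2 = (-4 + 168)**2 = 164**2 = 26896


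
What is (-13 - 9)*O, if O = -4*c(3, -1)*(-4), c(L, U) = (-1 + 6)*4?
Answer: -7040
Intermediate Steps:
c(L, U) = 20 (c(L, U) = 5*4 = 20)
O = 320 (O = -4*20*(-4) = -80*(-4) = 320)
(-13 - 9)*O = (-13 - 9)*320 = -22*320 = -7040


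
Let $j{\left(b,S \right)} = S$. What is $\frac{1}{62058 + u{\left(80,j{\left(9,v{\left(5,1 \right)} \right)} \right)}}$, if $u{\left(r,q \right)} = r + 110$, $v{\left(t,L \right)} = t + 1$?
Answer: $\frac{1}{62248} \approx 1.6065 \cdot 10^{-5}$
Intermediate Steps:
$v{\left(t,L \right)} = 1 + t$
$u{\left(r,q \right)} = 110 + r$
$\frac{1}{62058 + u{\left(80,j{\left(9,v{\left(5,1 \right)} \right)} \right)}} = \frac{1}{62058 + \left(110 + 80\right)} = \frac{1}{62058 + 190} = \frac{1}{62248}$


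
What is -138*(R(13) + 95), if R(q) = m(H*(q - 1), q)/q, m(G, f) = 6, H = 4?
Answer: -171258/13 ≈ -13174.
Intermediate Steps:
R(q) = 6/q
-138*(R(13) + 95) = -138*(6/13 + 95) = -138*1241/13 = -171258/13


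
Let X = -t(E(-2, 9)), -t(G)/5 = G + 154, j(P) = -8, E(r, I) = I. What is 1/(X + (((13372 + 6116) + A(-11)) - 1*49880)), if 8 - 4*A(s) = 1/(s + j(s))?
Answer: -76/2247699 ≈ -3.3812e-5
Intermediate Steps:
A(s) = 2 - 1/(4*(-8 + s)) (A(s) = 2 - 1/(4*(s - 8)) = 2 - 1/(4*(-8 + s)))
t(G) = -770 - 5*G (t(G) = -5*(G + 154) = -5*(154 + G) = -770 - 5*G)
X = 815 (X = -(-770 - 5*9) = -(-770 - 45) = -1*(-815) = 815)
1/(X + (((13372 + 6116) + A(-11)) - 1*49880)) = 1/(815 + (((13372 + 6116) + (-65 + 8*(-11))/(4*(-8 - 11))) - 1*49880)) = 1/(815 + ((19488 + (1/4)*(-65 - 88)/(-19)) - 49880)) = 1/(815 + ((19488 + (1/4)*(-1/19)*(-153)) - 49880)) = 1/(815 + ((19488 + 153/76) - 49880)) = 1/(815 + (1481241/76 - 49880)) = 1/(815 - 2309639/76) = 1/(-2247699/76) = -76/2247699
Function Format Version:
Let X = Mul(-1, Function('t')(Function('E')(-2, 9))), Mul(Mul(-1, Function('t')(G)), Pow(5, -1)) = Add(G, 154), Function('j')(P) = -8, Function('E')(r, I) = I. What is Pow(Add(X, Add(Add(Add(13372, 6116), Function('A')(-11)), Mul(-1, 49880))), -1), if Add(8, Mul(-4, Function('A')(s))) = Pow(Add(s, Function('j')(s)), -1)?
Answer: Rational(-76, 2247699) ≈ -3.3812e-5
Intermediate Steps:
Function('A')(s) = Add(2, Mul(Rational(-1, 4), Pow(Add(-8, s), -1))) (Function('A')(s) = Add(2, Mul(Rational(-1, 4), Pow(Add(s, -8), -1))) = Add(2, Mul(Rational(-1, 4), Pow(Add(-8, s), -1))))
Function('t')(G) = Add(-770, Mul(-5, G)) (Function('t')(G) = Mul(-5, Add(G, 154)) = Mul(-5, Add(154, G)) = Add(-770, Mul(-5, G)))
X = 815 (X = Mul(-1, Add(-770, Mul(-5, 9))) = Mul(-1, Add(-770, -45)) = Mul(-1, -815) = 815)
Pow(Add(X, Add(Add(Add(13372, 6116), Function('A')(-11)), Mul(-1, 49880))), -1) = Pow(Add(815, Add(Add(Add(13372, 6116), Mul(Rational(1, 4), Pow(Add(-8, -11), -1), Add(-65, Mul(8, -11)))), Mul(-1, 49880))), -1) = Pow(Add(815, Add(Add(19488, Mul(Rational(1, 4), Pow(-19, -1), Add(-65, -88))), -49880)), -1) = Pow(Add(815, Add(Add(19488, Mul(Rational(1, 4), Rational(-1, 19), -153)), -49880)), -1) = Pow(Add(815, Add(Add(19488, Rational(153, 76)), -49880)), -1) = Pow(Add(815, Add(Rational(1481241, 76), -49880)), -1) = Pow(Add(815, Rational(-2309639, 76)), -1) = Pow(Rational(-2247699, 76), -1) = Rational(-76, 2247699)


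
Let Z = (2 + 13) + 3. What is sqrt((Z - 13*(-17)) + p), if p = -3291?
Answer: 2*I*sqrt(763) ≈ 55.245*I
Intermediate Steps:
Z = 18 (Z = 15 + 3 = 18)
sqrt((Z - 13*(-17)) + p) = sqrt((18 - 13*(-17)) - 3291) = sqrt((18 + 221) - 3291) = sqrt(239 - 3291) = sqrt(-3052) = 2*I*sqrt(763)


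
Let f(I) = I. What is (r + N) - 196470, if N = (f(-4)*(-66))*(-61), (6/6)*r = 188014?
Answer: -24560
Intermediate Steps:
r = 188014
N = -16104 (N = -4*(-66)*(-61) = 264*(-61) = -16104)
(r + N) - 196470 = (188014 - 16104) - 196470 = 171910 - 196470 = -24560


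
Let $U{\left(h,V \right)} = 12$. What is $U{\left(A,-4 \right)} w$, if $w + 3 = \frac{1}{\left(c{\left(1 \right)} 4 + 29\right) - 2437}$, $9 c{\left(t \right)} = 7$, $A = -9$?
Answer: $- \frac{194823}{5411} \approx -36.005$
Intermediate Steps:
$c{\left(t \right)} = \frac{7}{9}$ ($c{\left(t \right)} = \frac{1}{9} \cdot 7 = \frac{7}{9}$)
$w = - \frac{64941}{21644}$ ($w = -3 + \frac{1}{\left(\frac{7}{9} \cdot 4 + 29\right) - 2437} = -3 + \frac{1}{\left(\frac{28}{9} + 29\right) - 2437} = -3 + \frac{1}{\frac{289}{9} - 2437} = -3 + \frac{1}{- \frac{21644}{9}} = -3 - \frac{9}{21644} = - \frac{64941}{21644} \approx -3.0004$)
$U{\left(A,-4 \right)} w = 12 \left(- \frac{64941}{21644}\right) = - \frac{194823}{5411}$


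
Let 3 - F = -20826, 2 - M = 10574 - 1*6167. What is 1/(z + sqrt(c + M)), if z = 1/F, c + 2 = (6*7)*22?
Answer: 20829/1511089940404 - 3904625169*I*sqrt(43)/1511089940404 ≈ 1.3784e-8 - 0.016944*I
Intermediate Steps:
M = -4405 (M = 2 - (10574 - 1*6167) = 2 - (10574 - 6167) = 2 - 1*4407 = 2 - 4407 = -4405)
c = 922 (c = -2 + (6*7)*22 = -2 + 42*22 = -2 + 924 = 922)
F = 20829 (F = 3 - 1*(-20826) = 3 + 20826 = 20829)
z = 1/20829 ≈ 4.8010e-5
1/(z + sqrt(c + M)) = 1/(1/20829 + sqrt(922 - 4405)) = 1/(1/20829 + sqrt(-3483)) = 1/(1/20829 + 9*I*sqrt(43))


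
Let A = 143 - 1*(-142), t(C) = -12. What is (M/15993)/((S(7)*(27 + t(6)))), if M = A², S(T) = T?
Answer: 1805/37317 ≈ 0.048369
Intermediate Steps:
A = 285 (A = 143 + 142 = 285)
M = 81225 (M = 285² = 81225)
(M/15993)/((S(7)*(27 + t(6)))) = (81225/15993)/((7*(27 - 12))) = (81225*(1/15993))/((7*15)) = (9025/1777)/105 = (9025/1777)*(1/105) = 1805/37317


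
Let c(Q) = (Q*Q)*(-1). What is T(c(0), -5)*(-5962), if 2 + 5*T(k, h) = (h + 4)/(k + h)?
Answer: 53658/25 ≈ 2146.3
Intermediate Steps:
c(Q) = -Q**2 (c(Q) = Q**2*(-1) = -Q**2)
T(k, h) = -2/5 + (4 + h)/(5*(h + k)) (T(k, h) = -2/5 + ((h + 4)/(k + h))/5 = -2/5 + ((4 + h)/(h + k))/5 = -2/5 + (4 + h)/(5*(h + k)))
T(c(0), -5)*(-5962) = ((4 - 1*(-5) - (-2)*0**2)/(5*(-5 - 1*0**2)))*(-5962) = ((4 + 5 - (-2)*0)/(5*(-5 - 1*0)))*(-5962) = ((4 + 5 - 2*0)/(5*(-5 + 0)))*(-5962) = ((1/5)*(4 + 5 + 0)/(-5))*(-5962) = ((1/5)*(-1/5)*9)*(-5962) = -9/25*(-5962) = 53658/25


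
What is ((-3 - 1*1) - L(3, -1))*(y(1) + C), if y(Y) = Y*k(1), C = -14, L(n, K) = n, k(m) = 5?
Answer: 63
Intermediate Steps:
y(Y) = 5*Y (y(Y) = Y*5 = 5*Y)
((-3 - 1*1) - L(3, -1))*(y(1) + C) = ((-3 - 1*1) - 1*3)*(5*1 - 14) = ((-3 - 1) - 3)*(5 - 14) = (-4 - 3)*(-9) = -7*(-9) = 63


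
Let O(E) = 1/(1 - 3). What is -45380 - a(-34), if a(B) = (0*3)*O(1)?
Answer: -45380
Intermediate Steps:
O(E) = -1/2 (O(E) = 1/(-2) = -1/2)
a(B) = 0 (a(B) = (0*3)*(-1/2) = 0*(-1/2) = 0)
-45380 - a(-34) = -45380 - 1*0 = -45380 + 0 = -45380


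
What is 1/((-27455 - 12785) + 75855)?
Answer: 1/35615 ≈ 2.8078e-5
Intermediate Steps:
1/((-27455 - 12785) + 75855) = 1/(-40240 + 75855) = 1/35615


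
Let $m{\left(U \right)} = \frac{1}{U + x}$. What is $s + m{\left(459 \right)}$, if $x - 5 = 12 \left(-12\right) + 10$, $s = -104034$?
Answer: $- \frac{34331219}{330} \approx -1.0403 \cdot 10^{5}$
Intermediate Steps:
$x = -129$ ($x = 5 + \left(12 \left(-12\right) + 10\right) = 5 + \left(-144 + 10\right) = 5 - 134 = -129$)
$m{\left(U \right)} = \frac{1}{-129 + U}$ ($m{\left(U \right)} = \frac{1}{U - 129} = \frac{1}{-129 + U}$)
$s + m{\left(459 \right)} = -104034 + \frac{1}{-129 + 459} = -104034 + \frac{1}{330} = - \frac{34331219}{330}$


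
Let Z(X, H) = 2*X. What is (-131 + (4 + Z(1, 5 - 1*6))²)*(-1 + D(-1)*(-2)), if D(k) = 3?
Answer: 665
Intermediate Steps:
(-131 + (4 + Z(1, 5 - 1*6))²)*(-1 + D(-1)*(-2)) = (-131 + (4 + 2*1)²)*(-1 + 3*(-2)) = (-131 + (4 + 2)²)*(-1 - 6) = (-131 + 6²)*(-7) = (-131 + 36)*(-7) = -95*(-7) = 665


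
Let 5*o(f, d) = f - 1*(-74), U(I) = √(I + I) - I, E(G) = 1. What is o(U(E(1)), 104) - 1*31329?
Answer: -156572/5 + √2/5 ≈ -31314.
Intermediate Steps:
U(I) = -I + √2*√I (U(I) = √(2*I) - I = √2*√I - I = -I + √2*√I)
o(f, d) = 74/5 + f/5 (o(f, d) = (f - 1*(-74))/5 = (f + 74)/5 = (74 + f)/5 = 74/5 + f/5)
o(U(E(1)), 104) - 1*31329 = (74/5 + (-1*1 + √2*√1)/5) - 1*31329 = (74/5 + (-1 + √2*1)/5) - 31329 = (74/5 + (-1 + √2)/5) - 31329 = (74/5 + (-⅕ + √2/5)) - 31329 = (73/5 + √2/5) - 31329 = -156572/5 + √2/5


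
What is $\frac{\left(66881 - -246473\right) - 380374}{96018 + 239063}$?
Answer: $- \frac{67020}{335081} \approx -0.20001$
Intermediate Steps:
$\frac{\left(66881 - -246473\right) - 380374}{96018 + 239063} = \frac{\left(66881 + 246473\right) - 380374}{335081} = \left(313354 - 380374\right) \frac{1}{335081} = \left(-67020\right) \frac{1}{335081} = - \frac{67020}{335081}$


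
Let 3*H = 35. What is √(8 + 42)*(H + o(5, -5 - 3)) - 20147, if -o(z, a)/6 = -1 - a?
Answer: -20147 - 455*√2/3 ≈ -20362.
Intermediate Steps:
H = 35/3 (H = (⅓)*35 = 35/3 ≈ 11.667)
o(z, a) = 6 + 6*a (o(z, a) = -6*(-1 - a) = 6 + 6*a)
√(8 + 42)*(H + o(5, -5 - 3)) - 20147 = √(8 + 42)*(35/3 + (6 + 6*(-5 - 3))) - 20147 = √50*(35/3 + (6 + 6*(-8))) - 20147 = (5*√2)*(35/3 + (6 - 48)) - 20147 = (5*√2)*(35/3 - 42) - 20147 = (5*√2)*(-91/3) - 20147 = -455*√2/3 - 20147 = -20147 - 455*√2/3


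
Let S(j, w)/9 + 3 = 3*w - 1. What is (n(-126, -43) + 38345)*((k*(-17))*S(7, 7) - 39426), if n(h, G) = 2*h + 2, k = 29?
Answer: -4375401225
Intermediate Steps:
n(h, G) = 2 + 2*h
S(j, w) = -36 + 27*w (S(j, w) = -27 + 9*(3*w - 1) = -27 + 9*(-1 + 3*w) = -27 + (-9 + 27*w) = -36 + 27*w)
(n(-126, -43) + 38345)*((k*(-17))*S(7, 7) - 39426) = ((2 + 2*(-126)) + 38345)*((29*(-17))*(-36 + 27*7) - 39426) = ((2 - 252) + 38345)*(-493*(-36 + 189) - 39426) = (-250 + 38345)*(-493*153 - 39426) = 38095*(-75429 - 39426) = 38095*(-114855) = -4375401225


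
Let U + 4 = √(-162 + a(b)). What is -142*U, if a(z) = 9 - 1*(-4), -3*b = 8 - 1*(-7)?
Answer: 568 - 142*I*√149 ≈ 568.0 - 1733.3*I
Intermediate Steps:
b = -5 (b = -(8 - 1*(-7))/3 = -(8 + 7)/3 = -⅓*15 = -5)
a(z) = 13 (a(z) = 9 + 4 = 13)
U = -4 + I*√149 (U = -4 + √(-162 + 13) = -4 + √(-149) = -4 + I*√149 ≈ -4.0 + 12.207*I)
-142*U = -142*(-4 + I*√149) = 568 - 142*I*√149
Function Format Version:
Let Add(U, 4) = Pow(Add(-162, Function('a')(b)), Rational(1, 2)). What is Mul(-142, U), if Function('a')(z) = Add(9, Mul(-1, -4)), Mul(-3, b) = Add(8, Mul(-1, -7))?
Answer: Add(568, Mul(-142, I, Pow(149, Rational(1, 2)))) ≈ Add(568.00, Mul(-1733.3, I))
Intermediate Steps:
b = -5 (b = Mul(Rational(-1, 3), Add(8, Mul(-1, -7))) = Mul(Rational(-1, 3), Add(8, 7)) = Mul(Rational(-1, 3), 15) = -5)
Function('a')(z) = 13 (Function('a')(z) = Add(9, 4) = 13)
U = Add(-4, Mul(I, Pow(149, Rational(1, 2)))) (U = Add(-4, Pow(Add(-162, 13), Rational(1, 2))) = Add(-4, Pow(-149, Rational(1, 2))) = Add(-4, Mul(I, Pow(149, Rational(1, 2)))) ≈ Add(-4.0000, Mul(12.207, I)))
Mul(-142, U) = Mul(-142, Add(-4, Mul(I, Pow(149, Rational(1, 2))))) = Add(568, Mul(-142, I, Pow(149, Rational(1, 2))))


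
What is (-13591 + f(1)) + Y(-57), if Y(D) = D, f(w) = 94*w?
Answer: -13554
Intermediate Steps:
(-13591 + f(1)) + Y(-57) = (-13591 + 94*1) - 57 = (-13591 + 94) - 57 = -13497 - 57 = -13554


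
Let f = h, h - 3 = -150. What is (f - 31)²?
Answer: 31684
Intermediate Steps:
h = -147 (h = 3 - 150 = -147)
f = -147
(f - 31)² = (-147 - 31)² = (-178)² = 31684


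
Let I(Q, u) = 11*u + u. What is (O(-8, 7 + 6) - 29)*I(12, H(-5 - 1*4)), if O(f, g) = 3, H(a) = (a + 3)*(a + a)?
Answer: -33696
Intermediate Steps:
H(a) = 2*a*(3 + a) (H(a) = (3 + a)*(2*a) = 2*a*(3 + a))
I(Q, u) = 12*u
(O(-8, 7 + 6) - 29)*I(12, H(-5 - 1*4)) = (3 - 29)*(12*(2*(-5 - 1*4)*(3 + (-5 - 1*4)))) = -312*2*(-5 - 4)*(3 + (-5 - 4)) = -312*2*(-9)*(3 - 9) = -312*2*(-9)*(-6) = -312*108 = -26*1296 = -33696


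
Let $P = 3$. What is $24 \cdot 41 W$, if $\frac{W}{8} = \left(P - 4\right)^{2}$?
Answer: $7872$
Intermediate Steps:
$W = 8$ ($W = 8 \left(3 - 4\right)^{2} = 8 \left(-1\right)^{2} = 8 \cdot 1 = 8$)
$24 \cdot 41 W = 24 \cdot 41 \cdot 8 = 984 \cdot 8 = 7872$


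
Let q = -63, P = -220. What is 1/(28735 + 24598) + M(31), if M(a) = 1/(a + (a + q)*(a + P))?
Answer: 59412/324211307 ≈ 0.00018325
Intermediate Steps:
M(a) = 1/(a + (-220 + a)*(-63 + a)) (M(a) = 1/(a + (a - 63)*(a - 220)) = 1/(a + (-63 + a)*(-220 + a)) = 1/(a + (-220 + a)*(-63 + a)))
1/(28735 + 24598) + M(31) = 1/(28735 + 24598) + 1/(13860 + 31**2 - 282*31) = 1/53333 + 1/(13860 + 961 - 8742) = 1/53333 + 1/6079 = 59412/324211307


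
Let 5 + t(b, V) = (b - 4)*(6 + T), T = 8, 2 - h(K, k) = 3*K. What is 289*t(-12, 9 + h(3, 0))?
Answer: -66181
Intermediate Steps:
h(K, k) = 2 - 3*K
t(b, V) = -61 + 14*b (t(b, V) = -5 + (b - 4)*(6 + 8) = -5 + (-4 + b)*14 = -5 + (-56 + 14*b) = -61 + 14*b)
289*t(-12, 9 + h(3, 0)) = 289*(-61 + 14*(-12)) = 289*(-61 - 168) = 289*(-229) = -66181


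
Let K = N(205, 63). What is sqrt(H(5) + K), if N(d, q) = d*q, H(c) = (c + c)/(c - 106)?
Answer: sqrt(131744905)/101 ≈ 113.64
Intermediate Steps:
H(c) = 2*c/(-106 + c) (H(c) = (2*c)/(-106 + c) = 2*c/(-106 + c))
K = 12915 (K = 205*63 = 12915)
sqrt(H(5) + K) = sqrt(2*5/(-106 + 5) + 12915) = sqrt(2*5/(-101) + 12915) = sqrt(2*5*(-1/101) + 12915) = sqrt(-10/101 + 12915) = sqrt(1304405/101) = sqrt(131744905)/101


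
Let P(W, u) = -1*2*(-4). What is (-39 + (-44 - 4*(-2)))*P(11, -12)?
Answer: -600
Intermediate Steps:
P(W, u) = 8 (P(W, u) = -2*(-4) = 8)
(-39 + (-44 - 4*(-2)))*P(11, -12) = (-39 + (-44 - 4*(-2)))*8 = (-39 + (-44 - 1*(-8)))*8 = (-39 + (-44 + 8))*8 = (-39 - 36)*8 = -75*8 = -600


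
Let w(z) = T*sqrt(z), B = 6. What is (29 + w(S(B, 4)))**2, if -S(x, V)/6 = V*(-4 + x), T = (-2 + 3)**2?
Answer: 793 + 232*I*sqrt(3) ≈ 793.0 + 401.84*I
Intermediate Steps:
T = 1 (T = 1**2 = 1)
S(x, V) = -6*V*(-4 + x)
w(z) = sqrt(z) (w(z) = 1*sqrt(z) = sqrt(z))
(29 + w(S(B, 4)))**2 = (29 + sqrt(6*4*(4 - 1*6)))**2 = (29 + sqrt(6*4*(4 - 6)))**2 = (29 + sqrt(6*4*(-2)))**2 = (29 + sqrt(-48))**2 = (29 + 4*I*sqrt(3))**2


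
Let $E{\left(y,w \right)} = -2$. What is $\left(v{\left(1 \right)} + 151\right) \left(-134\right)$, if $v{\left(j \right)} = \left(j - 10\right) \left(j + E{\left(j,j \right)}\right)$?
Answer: $-21440$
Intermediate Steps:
$v{\left(j \right)} = \left(-10 + j\right) \left(-2 + j\right)$ ($v{\left(j \right)} = \left(j - 10\right) \left(j - 2\right) = \left(j - 10\right) \left(-2 + j\right) = \left(-10 + j\right) \left(-2 + j\right)$)
$\left(v{\left(1 \right)} + 151\right) \left(-134\right) = \left(\left(20 + 1^{2} - 12\right) + 151\right) \left(-134\right) = \left(\left(20 + 1 - 12\right) + 151\right) \left(-134\right) = \left(9 + 151\right) \left(-134\right) = 160 \left(-134\right) = -21440$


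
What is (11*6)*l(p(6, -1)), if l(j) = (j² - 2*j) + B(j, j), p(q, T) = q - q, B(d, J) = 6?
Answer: 396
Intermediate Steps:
p(q, T) = 0
l(j) = 6 + j² - 2*j (l(j) = (j² - 2*j) + 6 = 6 + j² - 2*j)
(11*6)*l(p(6, -1)) = (11*6)*(6 + 0² - 2*0) = 66*(6 + 0 + 0) = 66*6 = 396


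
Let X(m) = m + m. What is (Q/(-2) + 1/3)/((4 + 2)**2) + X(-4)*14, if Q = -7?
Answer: -24169/216 ≈ -111.89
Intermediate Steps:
X(m) = 2*m
(Q/(-2) + 1/3)/((4 + 2)**2) + X(-4)*14 = (-7/(-2) + 1/3)/((4 + 2)**2) + (2*(-4))*14 = (-7*(-1/2) + 1*(1/3))/(6**2) - 8*14 = (7/2 + 1/3)/36 - 112 = (23/6)*(1/36) - 112 = 23/216 - 112 = -24169/216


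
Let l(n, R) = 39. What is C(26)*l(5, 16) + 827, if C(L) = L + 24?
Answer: 2777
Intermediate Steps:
C(L) = 24 + L
C(26)*l(5, 16) + 827 = (24 + 26)*39 + 827 = 50*39 + 827 = 1950 + 827 = 2777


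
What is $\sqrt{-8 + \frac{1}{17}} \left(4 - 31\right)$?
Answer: $- \frac{81 i \sqrt{255}}{17} \approx - 76.086 i$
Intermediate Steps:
$\sqrt{-8 + \frac{1}{17}} \left(4 - 31\right) = \sqrt{-8 + \frac{1}{17}} \left(-27\right) = \sqrt{- \frac{135}{17}} \left(-27\right) = \frac{3 i \sqrt{255}}{17} \left(-27\right) = - \frac{81 i \sqrt{255}}{17}$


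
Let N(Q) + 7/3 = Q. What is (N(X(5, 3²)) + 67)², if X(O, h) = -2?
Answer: 35344/9 ≈ 3927.1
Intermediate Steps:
N(Q) = -7/3 + Q
(N(X(5, 3²)) + 67)² = ((-7/3 - 2) + 67)² = (-13/3 + 67)² = (188/3)² = 35344/9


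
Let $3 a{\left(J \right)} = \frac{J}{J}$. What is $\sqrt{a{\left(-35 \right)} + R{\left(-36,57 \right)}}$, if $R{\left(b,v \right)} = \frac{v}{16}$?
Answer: $\frac{\sqrt{561}}{12} \approx 1.9738$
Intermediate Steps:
$R{\left(b,v \right)} = \frac{v}{16}$ ($R{\left(b,v \right)} = v \frac{1}{16} = \frac{v}{16}$)
$a{\left(J \right)} = \frac{1}{3}$ ($a{\left(J \right)} = \frac{J \frac{1}{J}}{3} = \frac{1}{3} \cdot 1 = \frac{1}{3}$)
$\sqrt{a{\left(-35 \right)} + R{\left(-36,57 \right)}} = \sqrt{\frac{1}{3} + \frac{1}{16} \cdot 57} = \sqrt{\frac{1}{3} + \frac{57}{16}} = \sqrt{\frac{187}{48}} = \frac{\sqrt{561}}{12}$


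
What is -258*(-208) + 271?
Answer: 53935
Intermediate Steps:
-258*(-208) + 271 = 53664 + 271 = 53935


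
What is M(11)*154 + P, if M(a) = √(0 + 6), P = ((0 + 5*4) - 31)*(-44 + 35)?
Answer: 99 + 154*√6 ≈ 476.22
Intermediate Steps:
P = 99 (P = ((0 + 20) - 31)*(-9) = (20 - 31)*(-9) = -11*(-9) = 99)
M(a) = √6
M(11)*154 + P = √6*154 + 99 = 154*√6 + 99 = 99 + 154*√6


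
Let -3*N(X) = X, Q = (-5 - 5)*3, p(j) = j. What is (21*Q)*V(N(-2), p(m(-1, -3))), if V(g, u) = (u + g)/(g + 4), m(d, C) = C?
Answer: 315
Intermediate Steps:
Q = -30 (Q = -10*3 = -30)
N(X) = -X/3
V(g, u) = (g + u)/(4 + g)
(21*Q)*V(N(-2), p(m(-1, -3))) = (21*(-30))*((-1/3*(-2) - 3)/(4 - 1/3*(-2))) = -630*(2/3 - 3)/(4 + 2/3) = -630*(-7)/(14/3*3) = -135*(-7)/3 = -630*(-1/2) = 315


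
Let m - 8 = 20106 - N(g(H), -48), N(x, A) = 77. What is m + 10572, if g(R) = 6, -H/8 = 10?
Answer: 30609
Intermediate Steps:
H = -80 (H = -8*10 = -80)
m = 20037 (m = 8 + (20106 - 1*77) = 8 + (20106 - 77) = 8 + 20029 = 20037)
m + 10572 = 20037 + 10572 = 30609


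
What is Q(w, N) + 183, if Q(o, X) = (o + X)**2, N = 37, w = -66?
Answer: 1024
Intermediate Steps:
Q(o, X) = (X + o)**2
Q(w, N) + 183 = (37 - 66)**2 + 183 = (-29)**2 + 183 = 841 + 183 = 1024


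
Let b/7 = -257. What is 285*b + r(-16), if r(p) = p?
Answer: -512731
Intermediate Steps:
b = -1799 (b = 7*(-257) = -1799)
285*b + r(-16) = 285*(-1799) - 16 = -512715 - 16 = -512731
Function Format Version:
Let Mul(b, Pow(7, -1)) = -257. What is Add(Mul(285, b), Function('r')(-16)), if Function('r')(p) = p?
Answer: -512731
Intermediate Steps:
b = -1799 (b = Mul(7, -257) = -1799)
Add(Mul(285, b), Function('r')(-16)) = Add(Mul(285, -1799), -16) = Add(-512715, -16) = -512731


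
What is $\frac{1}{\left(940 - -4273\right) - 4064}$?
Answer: $\frac{1}{1149} \approx 0.00087032$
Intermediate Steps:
$\frac{1}{\left(940 - -4273\right) - 4064} = \frac{1}{\left(940 + 4273\right) - 4064} = \frac{1}{5213 - 4064} = \frac{1}{1149}$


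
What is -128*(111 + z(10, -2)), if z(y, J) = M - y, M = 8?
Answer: -13952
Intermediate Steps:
z(y, J) = 8 - y
-128*(111 + z(10, -2)) = -128*(111 + (8 - 1*10)) = -128*(111 + (8 - 10)) = -128*(111 - 2) = -128*109 = -13952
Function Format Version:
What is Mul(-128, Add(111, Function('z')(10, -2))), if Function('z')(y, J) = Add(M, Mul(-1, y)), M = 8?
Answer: -13952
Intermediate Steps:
Function('z')(y, J) = Add(8, Mul(-1, y))
Mul(-128, Add(111, Function('z')(10, -2))) = Mul(-128, Add(111, Add(8, Mul(-1, 10)))) = Mul(-128, Add(111, Add(8, -10))) = Mul(-128, Add(111, -2)) = Mul(-128, 109) = -13952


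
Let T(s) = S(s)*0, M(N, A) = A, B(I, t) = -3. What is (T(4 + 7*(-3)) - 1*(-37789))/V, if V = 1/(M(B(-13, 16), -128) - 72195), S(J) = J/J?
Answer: -2733013847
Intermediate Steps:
S(J) = 1
V = -1/72323 (V = 1/(-128 - 72195) = 1/(-72323) = -1/72323 ≈ -1.3827e-5)
T(s) = 0 (T(s) = 1*0 = 0)
(T(4 + 7*(-3)) - 1*(-37789))/V = (0 - 1*(-37789))/(-1/72323) = (0 + 37789)*(-72323) = 37789*(-72323) = -2733013847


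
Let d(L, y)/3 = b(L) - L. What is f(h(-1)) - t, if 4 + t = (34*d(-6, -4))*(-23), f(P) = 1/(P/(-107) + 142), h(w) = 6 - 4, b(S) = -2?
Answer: 142622603/15192 ≈ 9388.0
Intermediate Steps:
h(w) = 2
d(L, y) = -6 - 3*L (d(L, y) = 3*(-2 - L) = -6 - 3*L)
f(P) = 1/(142 - P/107) (f(P) = 1/(P*(-1/107) + 142) = 1/(-P/107 + 142) = 1/(142 - P/107))
t = -9388 (t = -4 + (34*(-6 - 3*(-6)))*(-23) = -4 + (34*(-6 + 18))*(-23) = -4 + (34*12)*(-23) = -4 + 408*(-23) = -4 - 9384 = -9388)
f(h(-1)) - t = -107/(-15194 + 2) - 1*(-9388) = -107/(-15192) + 9388 = -107*(-1/15192) + 9388 = 107/15192 + 9388 = 142622603/15192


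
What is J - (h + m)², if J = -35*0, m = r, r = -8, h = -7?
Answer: -225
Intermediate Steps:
m = -8
J = 0
J - (h + m)² = 0 - (-7 - 8)² = 0 - 1*(-15)² = 0 - 1*225 = 0 - 225 = -225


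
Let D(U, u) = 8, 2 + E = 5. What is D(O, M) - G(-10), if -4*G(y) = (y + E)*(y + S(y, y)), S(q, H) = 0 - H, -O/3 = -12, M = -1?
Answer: 8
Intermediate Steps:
E = 3 (E = -2 + 5 = 3)
O = 36 (O = -3*(-12) = 36)
S(q, H) = -H
G(y) = 0 (G(y) = -(y + 3)*(y - y)/4 = -(3 + y)*0/4 = -¼*0 = 0)
D(O, M) - G(-10) = 8 - 1*0 = 8 + 0 = 8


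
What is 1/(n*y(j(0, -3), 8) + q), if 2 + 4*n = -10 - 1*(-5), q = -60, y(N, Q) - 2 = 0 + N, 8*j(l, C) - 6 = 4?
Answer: -16/1051 ≈ -0.015224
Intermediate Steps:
j(l, C) = 5/4 (j(l, C) = 3/4 + (1/8)*4 = 3/4 + 1/2 = 5/4)
y(N, Q) = 2 + N (y(N, Q) = 2 + (0 + N) = 2 + N)
n = -7/4 (n = -1/2 + (-10 - 1*(-5))/4 = -1/2 + (-10 + 5)/4 = -1/2 + (1/4)*(-5) = -1/2 - 5/4 = -7/4 ≈ -1.7500)
1/(n*y(j(0, -3), 8) + q) = 1/(-7*(2 + 5/4)/4 - 60) = 1/(-7/4*13/4 - 60) = 1/(-91/16 - 60) = 1/(-1051/16) = -16/1051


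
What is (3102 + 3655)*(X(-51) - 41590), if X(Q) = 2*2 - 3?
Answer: -281016873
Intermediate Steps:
X(Q) = 1 (X(Q) = 4 - 3 = 1)
(3102 + 3655)*(X(-51) - 41590) = (3102 + 3655)*(1 - 41590) = 6757*(-41589) = -281016873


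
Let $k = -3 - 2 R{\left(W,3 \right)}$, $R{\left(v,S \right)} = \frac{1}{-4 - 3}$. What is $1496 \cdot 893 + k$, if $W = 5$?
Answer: $\frac{9351477}{7} \approx 1.3359 \cdot 10^{6}$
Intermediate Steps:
$R{\left(v,S \right)} = - \frac{1}{7}$ ($R{\left(v,S \right)} = \frac{1}{-7} = - \frac{1}{7}$)
$k = - \frac{19}{7}$ ($k = -3 - - \frac{2}{7} = -3 + \frac{2}{7} = - \frac{19}{7} \approx -2.7143$)
$1496 \cdot 893 + k = 1496 \cdot 893 - \frac{19}{7} = 1335928 - \frac{19}{7} = \frac{9351477}{7}$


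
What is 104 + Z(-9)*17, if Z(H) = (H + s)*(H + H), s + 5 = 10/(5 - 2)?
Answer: 3368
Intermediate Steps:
s = -5/3 (s = -5 + 10/(5 - 2) = -5 + 10/3 = -5/3 ≈ -1.6667)
Z(H) = 2*H*(-5/3 + H) (Z(H) = (H - 5/3)*(H + H) = (-5/3 + H)*(2*H) = 2*H*(-5/3 + H))
104 + Z(-9)*17 = 104 + ((⅔)*(-9)*(-5 + 3*(-9)))*17 = 104 + ((⅔)*(-9)*(-5 - 27))*17 = 104 + ((⅔)*(-9)*(-32))*17 = 104 + 192*17 = 104 + 3264 = 3368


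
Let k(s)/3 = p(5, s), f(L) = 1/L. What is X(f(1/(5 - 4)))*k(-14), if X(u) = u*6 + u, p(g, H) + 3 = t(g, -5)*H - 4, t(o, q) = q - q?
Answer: -147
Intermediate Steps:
t(o, q) = 0
p(g, H) = -7 (p(g, H) = -3 + (0*H - 4) = -3 + (0 - 4) = -3 - 4 = -7)
X(u) = 7*u (X(u) = 6*u + u = 7*u)
k(s) = -21 (k(s) = 3*(-7) = -21)
X(f(1/(5 - 4)))*k(-14) = (7/(1/(5 - 4)))*(-21) = (7/(1/1))*(-21) = (7/1)*(-21) = (7*1)*(-21) = 7*(-21) = -147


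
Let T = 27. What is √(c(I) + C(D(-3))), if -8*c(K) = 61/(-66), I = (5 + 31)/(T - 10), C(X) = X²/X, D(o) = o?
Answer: I*√50259/132 ≈ 1.6984*I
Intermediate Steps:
C(X) = X
I = 36/17 (I = (5 + 31)/(27 - 10) = 36/17 ≈ 2.1176)
c(K) = 61/528 (c(K) = -61/(8*(-66)) = -61*(-1)/(8*66) = -⅛*(-61/66) = 61/528)
√(c(I) + C(D(-3))) = √(61/528 - 3) = √(-1523/528) = I*√50259/132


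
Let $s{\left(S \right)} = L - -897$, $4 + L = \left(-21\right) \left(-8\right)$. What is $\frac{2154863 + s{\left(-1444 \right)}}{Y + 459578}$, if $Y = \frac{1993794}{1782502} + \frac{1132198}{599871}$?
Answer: $\frac{1152633782999100804}{245708380012581923} \approx 4.6911$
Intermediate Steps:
$L = 164$ ($L = -4 - -168 = -4 + 168 = 164$)
$Y = \frac{1607082199985}{534635628621}$ ($Y = 1993794 \cdot \frac{1}{1782502} + 1132198 \cdot \frac{1}{599871} = \frac{996897}{891251} + \frac{1132198}{599871} = \frac{1607082199985}{534635628621} \approx 3.0059$)
$s{\left(S \right)} = 1061$ ($s{\left(S \right)} = 164 - -897 = 164 + 897 = 1061$)
$\frac{2154863 + s{\left(-1444 \right)}}{Y + 459578} = \frac{2154863 + 1061}{\frac{1607082199985}{534635628621} + 459578} = \frac{2155924}{\frac{245708380012581923}{534635628621}} = 2155924 \cdot \frac{534635628621}{245708380012581923} = \frac{1152633782999100804}{245708380012581923}$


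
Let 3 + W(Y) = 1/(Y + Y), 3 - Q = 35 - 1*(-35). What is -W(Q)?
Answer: 403/134 ≈ 3.0075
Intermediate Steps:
Q = -67 (Q = 3 - (35 - 1*(-35)) = 3 - (35 + 35) = 3 - 1*70 = 3 - 70 = -67)
W(Y) = -3 + 1/(2*Y) (W(Y) = -3 + 1/(Y + Y) = -3 + 1/(2*Y))
-W(Q) = -(-3 + (½)/(-67)) = -(-3 + (½)*(-1/67)) = -(-3 - 1/134) = -1*(-403/134) = 403/134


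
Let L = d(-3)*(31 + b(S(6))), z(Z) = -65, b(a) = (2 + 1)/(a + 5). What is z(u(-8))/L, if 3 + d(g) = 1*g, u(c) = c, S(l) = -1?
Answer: 130/381 ≈ 0.34121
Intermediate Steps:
d(g) = -3 + g (d(g) = -3 + 1*g = -3 + g)
b(a) = 3/(5 + a)
L = -381/2 (L = (-3 - 3)*(31 + 3/(5 - 1)) = -6*(31 + 3/4) = -6*(31 + 3*(¼)) = -6*(31 + ¾) = -6*127/4 = -381/2 ≈ -190.50)
z(u(-8))/L = -65/(-381/2) = -65*(-2/381) = 130/381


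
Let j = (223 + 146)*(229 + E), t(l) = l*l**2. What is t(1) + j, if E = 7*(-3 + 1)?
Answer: 79336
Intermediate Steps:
E = -14 (E = 7*(-2) = -14)
t(l) = l**3
j = 79335 (j = (223 + 146)*(229 - 14) = 369*215 = 79335)
t(1) + j = 1**3 + 79335 = 1 + 79335 = 79336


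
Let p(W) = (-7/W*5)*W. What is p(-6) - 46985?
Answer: -47020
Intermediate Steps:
p(W) = -35 (p(W) = (-35/W)*W = -35)
p(-6) - 46985 = -35 - 46985 = -47020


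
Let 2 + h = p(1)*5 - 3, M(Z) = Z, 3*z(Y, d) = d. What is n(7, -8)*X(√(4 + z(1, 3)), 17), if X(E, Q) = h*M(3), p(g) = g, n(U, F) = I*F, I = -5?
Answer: 0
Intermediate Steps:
z(Y, d) = d/3
n(U, F) = -5*F
h = 0 (h = -2 + (1*5 - 3) = -2 + (5 - 3) = -2 + 2 = 0)
X(E, Q) = 0 (X(E, Q) = 0*3 = 0)
n(7, -8)*X(√(4 + z(1, 3)), 17) = -5*(-8)*0 = 40*0 = 0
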